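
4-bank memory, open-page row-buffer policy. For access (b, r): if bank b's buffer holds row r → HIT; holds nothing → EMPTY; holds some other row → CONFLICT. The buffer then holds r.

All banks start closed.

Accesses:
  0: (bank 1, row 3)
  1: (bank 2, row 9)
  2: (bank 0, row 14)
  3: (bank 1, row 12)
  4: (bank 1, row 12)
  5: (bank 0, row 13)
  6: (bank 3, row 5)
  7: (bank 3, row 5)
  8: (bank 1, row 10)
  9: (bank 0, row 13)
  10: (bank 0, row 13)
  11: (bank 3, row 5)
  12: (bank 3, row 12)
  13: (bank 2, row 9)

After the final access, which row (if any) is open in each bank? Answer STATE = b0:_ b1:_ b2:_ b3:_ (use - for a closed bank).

STATE = b0:13 b1:10 b2:9 b3:12

  [0] b1 r3: no row ⇒ E
  [1] b2 r9: no row ⇒ E
  [2] b0 r14: no row ⇒ E
  [3] b1 r12: had r3 ⇒ C
  [4] b1 r12: had r12 ⇒ H
  [5] b0 r13: had r14 ⇒ C
  [6] b3 r5: no row ⇒ E
  [7] b3 r5: had r5 ⇒ H
  [8] b1 r10: had r12 ⇒ C
  [9] b0 r13: had r13 ⇒ H
  [10] b0 r13: had r13 ⇒ H
  [11] b3 r5: had r5 ⇒ H
  [12] b3 r12: had r5 ⇒ C
  [13] b2 r9: had r9 ⇒ H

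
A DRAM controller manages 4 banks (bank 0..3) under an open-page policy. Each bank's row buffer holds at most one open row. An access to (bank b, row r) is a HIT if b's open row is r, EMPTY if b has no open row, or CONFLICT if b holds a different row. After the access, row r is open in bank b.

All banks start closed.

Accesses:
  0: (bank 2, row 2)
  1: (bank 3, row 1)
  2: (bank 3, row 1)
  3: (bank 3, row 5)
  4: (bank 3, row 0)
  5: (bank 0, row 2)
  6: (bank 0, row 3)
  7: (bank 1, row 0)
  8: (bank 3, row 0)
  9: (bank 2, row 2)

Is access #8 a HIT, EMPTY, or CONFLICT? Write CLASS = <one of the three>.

CLASS = HIT

  [0] b2 r2: no row ⇒ E
  [1] b3 r1: no row ⇒ E
  [2] b3 r1: had r1 ⇒ H
  [3] b3 r5: had r1 ⇒ C
  [4] b3 r0: had r5 ⇒ C
  [5] b0 r2: no row ⇒ E
  [6] b0 r3: had r2 ⇒ C
  [7] b1 r0: no row ⇒ E
  [8] b3 r0: had r0 ⇒ H
  [9] b2 r2: had r2 ⇒ H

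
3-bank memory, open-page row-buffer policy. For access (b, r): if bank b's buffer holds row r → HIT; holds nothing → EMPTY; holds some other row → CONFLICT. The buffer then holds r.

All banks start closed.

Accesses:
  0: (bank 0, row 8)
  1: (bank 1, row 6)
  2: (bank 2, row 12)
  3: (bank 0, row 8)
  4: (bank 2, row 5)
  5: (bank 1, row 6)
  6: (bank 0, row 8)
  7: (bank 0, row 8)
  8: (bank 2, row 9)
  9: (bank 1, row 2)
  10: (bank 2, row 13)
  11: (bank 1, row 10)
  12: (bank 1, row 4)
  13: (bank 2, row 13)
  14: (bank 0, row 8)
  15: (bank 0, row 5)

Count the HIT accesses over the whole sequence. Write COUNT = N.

step 0: bank0 None->8 [EMPTY]
step 1: bank1 None->6 [EMPTY]
step 2: bank2 None->12 [EMPTY]
step 3: bank0 8->8 [HIT]
step 4: bank2 12->5 [CONFLICT]
step 5: bank1 6->6 [HIT]
step 6: bank0 8->8 [HIT]
step 7: bank0 8->8 [HIT]
step 8: bank2 5->9 [CONFLICT]
step 9: bank1 6->2 [CONFLICT]
step 10: bank2 9->13 [CONFLICT]
step 11: bank1 2->10 [CONFLICT]
step 12: bank1 10->4 [CONFLICT]
step 13: bank2 13->13 [HIT]
step 14: bank0 8->8 [HIT]
step 15: bank0 8->5 [CONFLICT]

COUNT = 6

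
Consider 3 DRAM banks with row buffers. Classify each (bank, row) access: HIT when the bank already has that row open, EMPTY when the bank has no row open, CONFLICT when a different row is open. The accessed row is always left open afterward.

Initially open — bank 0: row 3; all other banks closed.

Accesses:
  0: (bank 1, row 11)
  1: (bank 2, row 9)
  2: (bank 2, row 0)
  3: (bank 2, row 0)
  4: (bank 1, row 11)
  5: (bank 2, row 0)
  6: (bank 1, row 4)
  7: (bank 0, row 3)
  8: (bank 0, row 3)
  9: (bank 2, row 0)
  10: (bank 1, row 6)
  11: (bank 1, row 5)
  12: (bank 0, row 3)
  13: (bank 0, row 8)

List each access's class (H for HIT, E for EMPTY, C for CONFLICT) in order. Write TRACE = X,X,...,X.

#0 (1,11) E
#1 (2,9) E
#2 (2,0) C  (was 9)
#3 (2,0) H  (was 0)
#4 (1,11) H  (was 11)
#5 (2,0) H  (was 0)
#6 (1,4) C  (was 11)
#7 (0,3) H  (was 3)
#8 (0,3) H  (was 3)
#9 (2,0) H  (was 0)
#10 (1,6) C  (was 4)
#11 (1,5) C  (was 6)
#12 (0,3) H  (was 3)
#13 (0,8) C  (was 3)

TRACE = E,E,C,H,H,H,C,H,H,H,C,C,H,C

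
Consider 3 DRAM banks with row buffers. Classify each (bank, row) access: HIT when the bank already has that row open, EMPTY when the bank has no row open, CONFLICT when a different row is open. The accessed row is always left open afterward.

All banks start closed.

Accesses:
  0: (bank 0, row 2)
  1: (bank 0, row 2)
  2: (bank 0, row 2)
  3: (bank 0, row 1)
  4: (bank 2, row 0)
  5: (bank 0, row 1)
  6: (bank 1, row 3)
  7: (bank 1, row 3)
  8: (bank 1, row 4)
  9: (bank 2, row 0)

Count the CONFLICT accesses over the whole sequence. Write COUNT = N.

COUNT = 2

  [0] b0 r2: no row ⇒ E
  [1] b0 r2: had r2 ⇒ H
  [2] b0 r2: had r2 ⇒ H
  [3] b0 r1: had r2 ⇒ C
  [4] b2 r0: no row ⇒ E
  [5] b0 r1: had r1 ⇒ H
  [6] b1 r3: no row ⇒ E
  [7] b1 r3: had r3 ⇒ H
  [8] b1 r4: had r3 ⇒ C
  [9] b2 r0: had r0 ⇒ H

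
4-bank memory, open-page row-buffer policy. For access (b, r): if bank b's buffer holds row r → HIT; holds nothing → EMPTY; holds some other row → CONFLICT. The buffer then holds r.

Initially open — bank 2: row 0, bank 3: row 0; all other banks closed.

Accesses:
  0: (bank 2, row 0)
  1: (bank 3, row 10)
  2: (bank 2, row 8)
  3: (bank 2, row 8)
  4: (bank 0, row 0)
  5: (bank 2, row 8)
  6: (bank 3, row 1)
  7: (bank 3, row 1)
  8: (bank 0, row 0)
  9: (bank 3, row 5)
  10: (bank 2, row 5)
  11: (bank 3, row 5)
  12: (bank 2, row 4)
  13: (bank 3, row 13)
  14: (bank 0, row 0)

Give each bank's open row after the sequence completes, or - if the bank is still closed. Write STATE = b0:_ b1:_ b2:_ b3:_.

step 0: bank2 0->0 [HIT]
step 1: bank3 0->10 [CONFLICT]
step 2: bank2 0->8 [CONFLICT]
step 3: bank2 8->8 [HIT]
step 4: bank0 None->0 [EMPTY]
step 5: bank2 8->8 [HIT]
step 6: bank3 10->1 [CONFLICT]
step 7: bank3 1->1 [HIT]
step 8: bank0 0->0 [HIT]
step 9: bank3 1->5 [CONFLICT]
step 10: bank2 8->5 [CONFLICT]
step 11: bank3 5->5 [HIT]
step 12: bank2 5->4 [CONFLICT]
step 13: bank3 5->13 [CONFLICT]
step 14: bank0 0->0 [HIT]

STATE = b0:0 b1:- b2:4 b3:13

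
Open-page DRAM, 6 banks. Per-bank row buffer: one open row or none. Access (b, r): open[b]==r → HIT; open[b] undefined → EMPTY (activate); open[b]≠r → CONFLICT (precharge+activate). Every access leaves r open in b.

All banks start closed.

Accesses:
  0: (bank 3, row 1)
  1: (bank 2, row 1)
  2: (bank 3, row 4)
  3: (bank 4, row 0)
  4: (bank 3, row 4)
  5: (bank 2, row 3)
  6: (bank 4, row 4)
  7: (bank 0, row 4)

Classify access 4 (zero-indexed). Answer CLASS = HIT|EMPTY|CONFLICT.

0: bank 3 row 1 — prev None → EMPTY
1: bank 2 row 1 — prev None → EMPTY
2: bank 3 row 4 — prev 1 → CONFLICT
3: bank 4 row 0 — prev None → EMPTY
4: bank 3 row 4 — prev 4 → HIT
5: bank 2 row 3 — prev 1 → CONFLICT
6: bank 4 row 4 — prev 0 → CONFLICT
7: bank 0 row 4 — prev None → EMPTY

CLASS = HIT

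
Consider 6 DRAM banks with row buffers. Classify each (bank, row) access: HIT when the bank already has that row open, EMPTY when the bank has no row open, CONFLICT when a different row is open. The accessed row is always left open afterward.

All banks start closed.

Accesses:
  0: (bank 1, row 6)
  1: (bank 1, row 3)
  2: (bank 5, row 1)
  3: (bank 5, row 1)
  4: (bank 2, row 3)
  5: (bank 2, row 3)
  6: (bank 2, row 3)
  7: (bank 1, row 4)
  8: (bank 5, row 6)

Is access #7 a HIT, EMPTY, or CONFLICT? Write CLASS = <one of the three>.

CLASS = CONFLICT

  [0] b1 r6: no row ⇒ E
  [1] b1 r3: had r6 ⇒ C
  [2] b5 r1: no row ⇒ E
  [3] b5 r1: had r1 ⇒ H
  [4] b2 r3: no row ⇒ E
  [5] b2 r3: had r3 ⇒ H
  [6] b2 r3: had r3 ⇒ H
  [7] b1 r4: had r3 ⇒ C
  [8] b5 r6: had r1 ⇒ C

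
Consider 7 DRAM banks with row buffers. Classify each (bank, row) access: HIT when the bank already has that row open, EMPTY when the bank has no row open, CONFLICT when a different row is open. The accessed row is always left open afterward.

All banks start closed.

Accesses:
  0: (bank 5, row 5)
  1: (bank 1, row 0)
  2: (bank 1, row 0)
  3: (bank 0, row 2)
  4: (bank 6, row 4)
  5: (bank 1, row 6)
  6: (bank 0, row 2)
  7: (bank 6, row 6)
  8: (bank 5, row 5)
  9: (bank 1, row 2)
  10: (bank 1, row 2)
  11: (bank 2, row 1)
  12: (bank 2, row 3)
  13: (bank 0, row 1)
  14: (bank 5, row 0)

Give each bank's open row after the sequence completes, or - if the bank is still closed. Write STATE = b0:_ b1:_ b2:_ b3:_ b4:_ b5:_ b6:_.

STATE = b0:1 b1:2 b2:3 b3:- b4:- b5:0 b6:6

  [0] b5 r5: no row ⇒ E
  [1] b1 r0: no row ⇒ E
  [2] b1 r0: had r0 ⇒ H
  [3] b0 r2: no row ⇒ E
  [4] b6 r4: no row ⇒ E
  [5] b1 r6: had r0 ⇒ C
  [6] b0 r2: had r2 ⇒ H
  [7] b6 r6: had r4 ⇒ C
  [8] b5 r5: had r5 ⇒ H
  [9] b1 r2: had r6 ⇒ C
  [10] b1 r2: had r2 ⇒ H
  [11] b2 r1: no row ⇒ E
  [12] b2 r3: had r1 ⇒ C
  [13] b0 r1: had r2 ⇒ C
  [14] b5 r0: had r5 ⇒ C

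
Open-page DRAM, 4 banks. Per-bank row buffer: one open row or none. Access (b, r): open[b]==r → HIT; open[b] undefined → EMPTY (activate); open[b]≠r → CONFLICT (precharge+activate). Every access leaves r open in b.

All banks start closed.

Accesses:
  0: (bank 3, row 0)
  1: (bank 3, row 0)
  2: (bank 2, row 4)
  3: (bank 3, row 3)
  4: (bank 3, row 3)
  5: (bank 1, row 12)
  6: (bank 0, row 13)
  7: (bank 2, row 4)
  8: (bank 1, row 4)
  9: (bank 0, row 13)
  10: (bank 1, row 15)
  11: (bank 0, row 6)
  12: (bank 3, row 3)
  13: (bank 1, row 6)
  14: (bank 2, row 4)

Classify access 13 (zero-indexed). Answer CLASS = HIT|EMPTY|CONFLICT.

CLASS = CONFLICT

0: bank 3 row 0 — prev None → EMPTY
1: bank 3 row 0 — prev 0 → HIT
2: bank 2 row 4 — prev None → EMPTY
3: bank 3 row 3 — prev 0 → CONFLICT
4: bank 3 row 3 — prev 3 → HIT
5: bank 1 row 12 — prev None → EMPTY
6: bank 0 row 13 — prev None → EMPTY
7: bank 2 row 4 — prev 4 → HIT
8: bank 1 row 4 — prev 12 → CONFLICT
9: bank 0 row 13 — prev 13 → HIT
10: bank 1 row 15 — prev 4 → CONFLICT
11: bank 0 row 6 — prev 13 → CONFLICT
12: bank 3 row 3 — prev 3 → HIT
13: bank 1 row 6 — prev 15 → CONFLICT
14: bank 2 row 4 — prev 4 → HIT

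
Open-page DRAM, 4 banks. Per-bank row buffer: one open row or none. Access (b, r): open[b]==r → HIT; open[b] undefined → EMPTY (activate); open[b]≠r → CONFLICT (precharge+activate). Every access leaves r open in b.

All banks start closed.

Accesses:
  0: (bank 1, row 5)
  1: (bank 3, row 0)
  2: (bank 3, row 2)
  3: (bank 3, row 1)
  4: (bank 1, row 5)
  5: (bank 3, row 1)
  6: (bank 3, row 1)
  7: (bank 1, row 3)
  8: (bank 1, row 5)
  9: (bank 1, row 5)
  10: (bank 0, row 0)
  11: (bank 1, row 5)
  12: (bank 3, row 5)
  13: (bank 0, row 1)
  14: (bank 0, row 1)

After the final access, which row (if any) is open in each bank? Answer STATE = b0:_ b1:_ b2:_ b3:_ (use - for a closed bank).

STATE = b0:1 b1:5 b2:- b3:5

step 0: bank1 None->5 [EMPTY]
step 1: bank3 None->0 [EMPTY]
step 2: bank3 0->2 [CONFLICT]
step 3: bank3 2->1 [CONFLICT]
step 4: bank1 5->5 [HIT]
step 5: bank3 1->1 [HIT]
step 6: bank3 1->1 [HIT]
step 7: bank1 5->3 [CONFLICT]
step 8: bank1 3->5 [CONFLICT]
step 9: bank1 5->5 [HIT]
step 10: bank0 None->0 [EMPTY]
step 11: bank1 5->5 [HIT]
step 12: bank3 1->5 [CONFLICT]
step 13: bank0 0->1 [CONFLICT]
step 14: bank0 1->1 [HIT]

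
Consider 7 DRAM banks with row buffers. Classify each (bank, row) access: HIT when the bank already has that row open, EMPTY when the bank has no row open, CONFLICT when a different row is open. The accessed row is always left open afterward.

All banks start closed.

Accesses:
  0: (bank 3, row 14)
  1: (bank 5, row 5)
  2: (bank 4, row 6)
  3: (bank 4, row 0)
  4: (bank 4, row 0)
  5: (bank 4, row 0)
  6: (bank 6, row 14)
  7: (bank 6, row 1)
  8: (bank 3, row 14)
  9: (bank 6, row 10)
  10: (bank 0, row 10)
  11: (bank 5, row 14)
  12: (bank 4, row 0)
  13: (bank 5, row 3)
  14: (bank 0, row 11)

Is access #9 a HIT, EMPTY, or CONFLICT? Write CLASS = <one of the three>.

step 0: bank3 None->14 [EMPTY]
step 1: bank5 None->5 [EMPTY]
step 2: bank4 None->6 [EMPTY]
step 3: bank4 6->0 [CONFLICT]
step 4: bank4 0->0 [HIT]
step 5: bank4 0->0 [HIT]
step 6: bank6 None->14 [EMPTY]
step 7: bank6 14->1 [CONFLICT]
step 8: bank3 14->14 [HIT]
step 9: bank6 1->10 [CONFLICT]
step 10: bank0 None->10 [EMPTY]
step 11: bank5 5->14 [CONFLICT]
step 12: bank4 0->0 [HIT]
step 13: bank5 14->3 [CONFLICT]
step 14: bank0 10->11 [CONFLICT]

CLASS = CONFLICT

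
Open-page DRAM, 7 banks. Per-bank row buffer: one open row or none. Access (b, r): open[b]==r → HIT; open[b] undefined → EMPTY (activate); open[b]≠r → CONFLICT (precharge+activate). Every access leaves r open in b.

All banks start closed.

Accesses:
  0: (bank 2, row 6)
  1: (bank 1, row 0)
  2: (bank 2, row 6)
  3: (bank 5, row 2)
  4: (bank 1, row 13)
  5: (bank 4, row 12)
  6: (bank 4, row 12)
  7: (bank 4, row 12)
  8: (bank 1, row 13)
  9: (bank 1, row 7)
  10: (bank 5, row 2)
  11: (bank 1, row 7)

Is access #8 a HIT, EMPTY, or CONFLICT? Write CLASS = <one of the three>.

CLASS = HIT

  [0] b2 r6: no row ⇒ E
  [1] b1 r0: no row ⇒ E
  [2] b2 r6: had r6 ⇒ H
  [3] b5 r2: no row ⇒ E
  [4] b1 r13: had r0 ⇒ C
  [5] b4 r12: no row ⇒ E
  [6] b4 r12: had r12 ⇒ H
  [7] b4 r12: had r12 ⇒ H
  [8] b1 r13: had r13 ⇒ H
  [9] b1 r7: had r13 ⇒ C
  [10] b5 r2: had r2 ⇒ H
  [11] b1 r7: had r7 ⇒ H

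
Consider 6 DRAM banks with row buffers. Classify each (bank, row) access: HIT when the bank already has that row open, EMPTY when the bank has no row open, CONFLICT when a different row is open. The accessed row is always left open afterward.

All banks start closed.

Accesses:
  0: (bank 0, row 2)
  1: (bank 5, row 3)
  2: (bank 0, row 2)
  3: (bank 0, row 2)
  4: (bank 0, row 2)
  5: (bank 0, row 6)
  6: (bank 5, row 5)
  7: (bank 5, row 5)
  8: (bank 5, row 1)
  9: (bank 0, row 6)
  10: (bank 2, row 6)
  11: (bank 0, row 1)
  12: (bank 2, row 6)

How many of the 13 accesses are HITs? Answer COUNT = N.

COUNT = 6

0: bank 0 row 2 — prev None → EMPTY
1: bank 5 row 3 — prev None → EMPTY
2: bank 0 row 2 — prev 2 → HIT
3: bank 0 row 2 — prev 2 → HIT
4: bank 0 row 2 — prev 2 → HIT
5: bank 0 row 6 — prev 2 → CONFLICT
6: bank 5 row 5 — prev 3 → CONFLICT
7: bank 5 row 5 — prev 5 → HIT
8: bank 5 row 1 — prev 5 → CONFLICT
9: bank 0 row 6 — prev 6 → HIT
10: bank 2 row 6 — prev None → EMPTY
11: bank 0 row 1 — prev 6 → CONFLICT
12: bank 2 row 6 — prev 6 → HIT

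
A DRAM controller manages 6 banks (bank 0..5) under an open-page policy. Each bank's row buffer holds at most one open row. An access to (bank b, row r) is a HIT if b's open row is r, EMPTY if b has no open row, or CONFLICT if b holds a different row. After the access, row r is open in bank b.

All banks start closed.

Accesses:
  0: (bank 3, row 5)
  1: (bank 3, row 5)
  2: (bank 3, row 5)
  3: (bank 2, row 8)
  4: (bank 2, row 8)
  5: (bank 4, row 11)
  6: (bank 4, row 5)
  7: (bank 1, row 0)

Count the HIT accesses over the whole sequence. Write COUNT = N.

0: bank 3 row 5 — prev None → EMPTY
1: bank 3 row 5 — prev 5 → HIT
2: bank 3 row 5 — prev 5 → HIT
3: bank 2 row 8 — prev None → EMPTY
4: bank 2 row 8 — prev 8 → HIT
5: bank 4 row 11 — prev None → EMPTY
6: bank 4 row 5 — prev 11 → CONFLICT
7: bank 1 row 0 — prev None → EMPTY

COUNT = 3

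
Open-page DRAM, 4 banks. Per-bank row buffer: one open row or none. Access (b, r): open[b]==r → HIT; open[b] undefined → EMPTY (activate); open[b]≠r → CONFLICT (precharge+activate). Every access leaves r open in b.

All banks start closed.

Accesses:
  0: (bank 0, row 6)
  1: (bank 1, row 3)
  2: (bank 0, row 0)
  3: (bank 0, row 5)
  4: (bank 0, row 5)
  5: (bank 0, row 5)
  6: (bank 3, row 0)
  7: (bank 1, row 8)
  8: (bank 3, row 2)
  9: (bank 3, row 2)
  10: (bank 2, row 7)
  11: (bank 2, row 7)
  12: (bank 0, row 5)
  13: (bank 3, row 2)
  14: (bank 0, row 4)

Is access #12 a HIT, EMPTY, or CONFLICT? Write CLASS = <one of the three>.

CLASS = HIT

step 0: bank0 None->6 [EMPTY]
step 1: bank1 None->3 [EMPTY]
step 2: bank0 6->0 [CONFLICT]
step 3: bank0 0->5 [CONFLICT]
step 4: bank0 5->5 [HIT]
step 5: bank0 5->5 [HIT]
step 6: bank3 None->0 [EMPTY]
step 7: bank1 3->8 [CONFLICT]
step 8: bank3 0->2 [CONFLICT]
step 9: bank3 2->2 [HIT]
step 10: bank2 None->7 [EMPTY]
step 11: bank2 7->7 [HIT]
step 12: bank0 5->5 [HIT]
step 13: bank3 2->2 [HIT]
step 14: bank0 5->4 [CONFLICT]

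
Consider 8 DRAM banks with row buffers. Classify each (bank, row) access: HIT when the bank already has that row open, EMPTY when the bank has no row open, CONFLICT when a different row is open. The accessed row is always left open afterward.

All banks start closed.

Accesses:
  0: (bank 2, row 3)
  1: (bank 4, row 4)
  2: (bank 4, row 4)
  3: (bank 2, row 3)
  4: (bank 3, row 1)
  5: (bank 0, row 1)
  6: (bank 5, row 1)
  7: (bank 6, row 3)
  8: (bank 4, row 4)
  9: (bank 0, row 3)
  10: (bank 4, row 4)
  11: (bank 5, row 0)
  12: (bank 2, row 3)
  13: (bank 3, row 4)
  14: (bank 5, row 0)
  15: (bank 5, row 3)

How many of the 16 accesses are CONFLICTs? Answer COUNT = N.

COUNT = 4

#0 (2,3) E
#1 (4,4) E
#2 (4,4) H  (was 4)
#3 (2,3) H  (was 3)
#4 (3,1) E
#5 (0,1) E
#6 (5,1) E
#7 (6,3) E
#8 (4,4) H  (was 4)
#9 (0,3) C  (was 1)
#10 (4,4) H  (was 4)
#11 (5,0) C  (was 1)
#12 (2,3) H  (was 3)
#13 (3,4) C  (was 1)
#14 (5,0) H  (was 0)
#15 (5,3) C  (was 0)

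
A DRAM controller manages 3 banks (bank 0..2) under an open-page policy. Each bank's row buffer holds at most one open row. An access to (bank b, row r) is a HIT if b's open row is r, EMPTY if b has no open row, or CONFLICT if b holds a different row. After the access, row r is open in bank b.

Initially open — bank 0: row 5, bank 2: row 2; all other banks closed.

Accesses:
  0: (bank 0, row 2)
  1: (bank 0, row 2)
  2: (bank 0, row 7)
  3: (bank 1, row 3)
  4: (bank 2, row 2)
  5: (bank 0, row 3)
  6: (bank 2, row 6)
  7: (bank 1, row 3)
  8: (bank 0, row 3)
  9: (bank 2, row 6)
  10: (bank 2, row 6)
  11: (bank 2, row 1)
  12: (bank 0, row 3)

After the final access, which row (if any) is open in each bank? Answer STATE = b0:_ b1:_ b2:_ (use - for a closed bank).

STATE = b0:3 b1:3 b2:1

#0 (0,2) C  (was 5)
#1 (0,2) H  (was 2)
#2 (0,7) C  (was 2)
#3 (1,3) E
#4 (2,2) H  (was 2)
#5 (0,3) C  (was 7)
#6 (2,6) C  (was 2)
#7 (1,3) H  (was 3)
#8 (0,3) H  (was 3)
#9 (2,6) H  (was 6)
#10 (2,6) H  (was 6)
#11 (2,1) C  (was 6)
#12 (0,3) H  (was 3)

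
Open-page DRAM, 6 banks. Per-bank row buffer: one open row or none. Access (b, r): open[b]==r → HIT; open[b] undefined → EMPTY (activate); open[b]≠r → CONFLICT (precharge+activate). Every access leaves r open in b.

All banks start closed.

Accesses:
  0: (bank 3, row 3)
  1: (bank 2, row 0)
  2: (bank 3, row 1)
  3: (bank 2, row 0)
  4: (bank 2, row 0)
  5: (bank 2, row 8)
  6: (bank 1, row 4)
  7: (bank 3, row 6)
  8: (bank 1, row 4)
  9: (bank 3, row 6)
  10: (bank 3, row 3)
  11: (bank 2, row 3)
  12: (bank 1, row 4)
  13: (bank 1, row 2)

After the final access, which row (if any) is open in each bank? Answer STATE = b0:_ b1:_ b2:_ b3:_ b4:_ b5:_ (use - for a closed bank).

#0 (3,3) E
#1 (2,0) E
#2 (3,1) C  (was 3)
#3 (2,0) H  (was 0)
#4 (2,0) H  (was 0)
#5 (2,8) C  (was 0)
#6 (1,4) E
#7 (3,6) C  (was 1)
#8 (1,4) H  (was 4)
#9 (3,6) H  (was 6)
#10 (3,3) C  (was 6)
#11 (2,3) C  (was 8)
#12 (1,4) H  (was 4)
#13 (1,2) C  (was 4)

STATE = b0:- b1:2 b2:3 b3:3 b4:- b5:-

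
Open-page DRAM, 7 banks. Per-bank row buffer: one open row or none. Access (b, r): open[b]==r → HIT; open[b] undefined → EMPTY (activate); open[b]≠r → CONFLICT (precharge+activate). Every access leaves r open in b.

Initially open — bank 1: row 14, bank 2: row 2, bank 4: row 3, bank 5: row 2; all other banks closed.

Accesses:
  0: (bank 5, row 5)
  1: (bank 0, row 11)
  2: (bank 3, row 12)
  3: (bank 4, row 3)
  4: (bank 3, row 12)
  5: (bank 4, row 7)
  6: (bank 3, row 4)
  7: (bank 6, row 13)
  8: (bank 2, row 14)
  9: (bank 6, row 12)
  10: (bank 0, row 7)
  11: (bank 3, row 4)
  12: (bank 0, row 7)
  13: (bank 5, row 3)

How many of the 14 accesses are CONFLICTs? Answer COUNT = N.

0: bank 5 row 5 — prev 2 → CONFLICT
1: bank 0 row 11 — prev None → EMPTY
2: bank 3 row 12 — prev None → EMPTY
3: bank 4 row 3 — prev 3 → HIT
4: bank 3 row 12 — prev 12 → HIT
5: bank 4 row 7 — prev 3 → CONFLICT
6: bank 3 row 4 — prev 12 → CONFLICT
7: bank 6 row 13 — prev None → EMPTY
8: bank 2 row 14 — prev 2 → CONFLICT
9: bank 6 row 12 — prev 13 → CONFLICT
10: bank 0 row 7 — prev 11 → CONFLICT
11: bank 3 row 4 — prev 4 → HIT
12: bank 0 row 7 — prev 7 → HIT
13: bank 5 row 3 — prev 5 → CONFLICT

COUNT = 7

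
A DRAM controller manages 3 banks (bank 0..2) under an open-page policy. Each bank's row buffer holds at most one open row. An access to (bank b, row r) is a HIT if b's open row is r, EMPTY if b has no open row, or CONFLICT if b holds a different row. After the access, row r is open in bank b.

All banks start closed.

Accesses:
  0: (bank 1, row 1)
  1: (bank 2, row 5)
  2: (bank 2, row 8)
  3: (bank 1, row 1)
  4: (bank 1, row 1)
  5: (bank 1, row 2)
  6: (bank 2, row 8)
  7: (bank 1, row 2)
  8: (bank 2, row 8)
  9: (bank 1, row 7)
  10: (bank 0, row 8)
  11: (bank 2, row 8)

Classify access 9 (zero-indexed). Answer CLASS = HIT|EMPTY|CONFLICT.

#0 (1,1) E
#1 (2,5) E
#2 (2,8) C  (was 5)
#3 (1,1) H  (was 1)
#4 (1,1) H  (was 1)
#5 (1,2) C  (was 1)
#6 (2,8) H  (was 8)
#7 (1,2) H  (was 2)
#8 (2,8) H  (was 8)
#9 (1,7) C  (was 2)
#10 (0,8) E
#11 (2,8) H  (was 8)

CLASS = CONFLICT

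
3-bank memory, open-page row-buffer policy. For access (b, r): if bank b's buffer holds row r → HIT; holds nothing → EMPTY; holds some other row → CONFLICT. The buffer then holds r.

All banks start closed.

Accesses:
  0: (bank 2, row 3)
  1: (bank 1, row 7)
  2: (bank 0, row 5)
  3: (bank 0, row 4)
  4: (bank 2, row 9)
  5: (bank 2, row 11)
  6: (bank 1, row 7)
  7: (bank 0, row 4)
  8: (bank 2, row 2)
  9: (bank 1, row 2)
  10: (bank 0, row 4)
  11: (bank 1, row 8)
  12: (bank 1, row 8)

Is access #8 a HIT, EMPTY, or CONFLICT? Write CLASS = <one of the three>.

step 0: bank2 None->3 [EMPTY]
step 1: bank1 None->7 [EMPTY]
step 2: bank0 None->5 [EMPTY]
step 3: bank0 5->4 [CONFLICT]
step 4: bank2 3->9 [CONFLICT]
step 5: bank2 9->11 [CONFLICT]
step 6: bank1 7->7 [HIT]
step 7: bank0 4->4 [HIT]
step 8: bank2 11->2 [CONFLICT]
step 9: bank1 7->2 [CONFLICT]
step 10: bank0 4->4 [HIT]
step 11: bank1 2->8 [CONFLICT]
step 12: bank1 8->8 [HIT]

CLASS = CONFLICT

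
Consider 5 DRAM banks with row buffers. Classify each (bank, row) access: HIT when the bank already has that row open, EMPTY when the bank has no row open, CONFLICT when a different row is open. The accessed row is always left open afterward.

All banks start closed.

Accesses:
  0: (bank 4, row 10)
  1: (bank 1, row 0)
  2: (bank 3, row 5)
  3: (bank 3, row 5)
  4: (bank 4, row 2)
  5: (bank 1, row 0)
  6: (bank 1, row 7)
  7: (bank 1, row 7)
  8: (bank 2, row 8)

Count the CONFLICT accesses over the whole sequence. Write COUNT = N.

0: bank 4 row 10 — prev None → EMPTY
1: bank 1 row 0 — prev None → EMPTY
2: bank 3 row 5 — prev None → EMPTY
3: bank 3 row 5 — prev 5 → HIT
4: bank 4 row 2 — prev 10 → CONFLICT
5: bank 1 row 0 — prev 0 → HIT
6: bank 1 row 7 — prev 0 → CONFLICT
7: bank 1 row 7 — prev 7 → HIT
8: bank 2 row 8 — prev None → EMPTY

COUNT = 2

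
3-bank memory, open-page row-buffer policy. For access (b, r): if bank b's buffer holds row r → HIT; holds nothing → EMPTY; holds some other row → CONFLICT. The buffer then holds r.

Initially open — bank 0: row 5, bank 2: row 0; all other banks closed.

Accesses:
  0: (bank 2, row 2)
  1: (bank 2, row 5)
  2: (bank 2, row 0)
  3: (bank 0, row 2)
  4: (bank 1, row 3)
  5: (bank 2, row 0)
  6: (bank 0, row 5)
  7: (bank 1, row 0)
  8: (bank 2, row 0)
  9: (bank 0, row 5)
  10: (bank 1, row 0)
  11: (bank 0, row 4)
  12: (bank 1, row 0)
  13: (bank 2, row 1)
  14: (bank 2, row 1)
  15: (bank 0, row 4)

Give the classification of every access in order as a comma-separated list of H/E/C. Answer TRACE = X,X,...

step 0: bank2 0->2 [CONFLICT]
step 1: bank2 2->5 [CONFLICT]
step 2: bank2 5->0 [CONFLICT]
step 3: bank0 5->2 [CONFLICT]
step 4: bank1 None->3 [EMPTY]
step 5: bank2 0->0 [HIT]
step 6: bank0 2->5 [CONFLICT]
step 7: bank1 3->0 [CONFLICT]
step 8: bank2 0->0 [HIT]
step 9: bank0 5->5 [HIT]
step 10: bank1 0->0 [HIT]
step 11: bank0 5->4 [CONFLICT]
step 12: bank1 0->0 [HIT]
step 13: bank2 0->1 [CONFLICT]
step 14: bank2 1->1 [HIT]
step 15: bank0 4->4 [HIT]

TRACE = C,C,C,C,E,H,C,C,H,H,H,C,H,C,H,H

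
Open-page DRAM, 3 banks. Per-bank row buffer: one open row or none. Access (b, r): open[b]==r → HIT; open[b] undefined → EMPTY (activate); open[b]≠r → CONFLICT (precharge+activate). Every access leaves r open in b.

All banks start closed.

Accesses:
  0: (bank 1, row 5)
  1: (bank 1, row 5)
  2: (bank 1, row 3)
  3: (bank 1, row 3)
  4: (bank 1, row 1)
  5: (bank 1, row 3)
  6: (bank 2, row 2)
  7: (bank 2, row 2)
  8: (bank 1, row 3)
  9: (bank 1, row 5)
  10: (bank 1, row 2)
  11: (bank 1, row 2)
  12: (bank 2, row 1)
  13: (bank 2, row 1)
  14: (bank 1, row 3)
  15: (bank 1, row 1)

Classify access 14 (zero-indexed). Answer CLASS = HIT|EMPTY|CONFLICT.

CLASS = CONFLICT

  [0] b1 r5: no row ⇒ E
  [1] b1 r5: had r5 ⇒ H
  [2] b1 r3: had r5 ⇒ C
  [3] b1 r3: had r3 ⇒ H
  [4] b1 r1: had r3 ⇒ C
  [5] b1 r3: had r1 ⇒ C
  [6] b2 r2: no row ⇒ E
  [7] b2 r2: had r2 ⇒ H
  [8] b1 r3: had r3 ⇒ H
  [9] b1 r5: had r3 ⇒ C
  [10] b1 r2: had r5 ⇒ C
  [11] b1 r2: had r2 ⇒ H
  [12] b2 r1: had r2 ⇒ C
  [13] b2 r1: had r1 ⇒ H
  [14] b1 r3: had r2 ⇒ C
  [15] b1 r1: had r3 ⇒ C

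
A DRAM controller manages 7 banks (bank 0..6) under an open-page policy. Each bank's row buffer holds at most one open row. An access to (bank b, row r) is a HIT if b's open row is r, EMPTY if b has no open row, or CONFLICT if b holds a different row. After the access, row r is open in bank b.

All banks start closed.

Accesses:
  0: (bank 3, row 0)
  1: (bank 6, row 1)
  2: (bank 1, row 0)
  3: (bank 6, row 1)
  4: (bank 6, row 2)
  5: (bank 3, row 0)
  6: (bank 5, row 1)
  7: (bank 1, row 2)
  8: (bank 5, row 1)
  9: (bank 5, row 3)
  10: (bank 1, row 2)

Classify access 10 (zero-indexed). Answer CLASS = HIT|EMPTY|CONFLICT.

#0 (3,0) E
#1 (6,1) E
#2 (1,0) E
#3 (6,1) H  (was 1)
#4 (6,2) C  (was 1)
#5 (3,0) H  (was 0)
#6 (5,1) E
#7 (1,2) C  (was 0)
#8 (5,1) H  (was 1)
#9 (5,3) C  (was 1)
#10 (1,2) H  (was 2)

CLASS = HIT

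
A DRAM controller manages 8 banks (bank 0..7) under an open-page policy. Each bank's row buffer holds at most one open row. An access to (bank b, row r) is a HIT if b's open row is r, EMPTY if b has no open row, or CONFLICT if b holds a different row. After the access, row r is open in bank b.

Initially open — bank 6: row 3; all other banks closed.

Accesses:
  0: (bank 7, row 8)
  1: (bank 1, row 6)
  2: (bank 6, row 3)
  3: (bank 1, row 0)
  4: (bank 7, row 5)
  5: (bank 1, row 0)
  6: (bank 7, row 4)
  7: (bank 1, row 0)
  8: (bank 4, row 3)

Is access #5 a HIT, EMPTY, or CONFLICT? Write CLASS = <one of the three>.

CLASS = HIT

0: bank 7 row 8 — prev None → EMPTY
1: bank 1 row 6 — prev None → EMPTY
2: bank 6 row 3 — prev 3 → HIT
3: bank 1 row 0 — prev 6 → CONFLICT
4: bank 7 row 5 — prev 8 → CONFLICT
5: bank 1 row 0 — prev 0 → HIT
6: bank 7 row 4 — prev 5 → CONFLICT
7: bank 1 row 0 — prev 0 → HIT
8: bank 4 row 3 — prev None → EMPTY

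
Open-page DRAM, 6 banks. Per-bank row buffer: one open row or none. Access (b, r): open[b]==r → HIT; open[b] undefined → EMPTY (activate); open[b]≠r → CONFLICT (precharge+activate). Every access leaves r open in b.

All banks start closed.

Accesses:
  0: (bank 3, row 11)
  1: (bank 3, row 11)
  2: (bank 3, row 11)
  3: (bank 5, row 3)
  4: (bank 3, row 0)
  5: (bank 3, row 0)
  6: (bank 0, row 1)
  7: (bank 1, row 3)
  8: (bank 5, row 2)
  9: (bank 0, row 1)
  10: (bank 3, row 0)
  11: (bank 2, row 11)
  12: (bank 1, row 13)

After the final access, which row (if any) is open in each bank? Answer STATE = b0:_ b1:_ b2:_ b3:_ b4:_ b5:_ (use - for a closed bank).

#0 (3,11) E
#1 (3,11) H  (was 11)
#2 (3,11) H  (was 11)
#3 (5,3) E
#4 (3,0) C  (was 11)
#5 (3,0) H  (was 0)
#6 (0,1) E
#7 (1,3) E
#8 (5,2) C  (was 3)
#9 (0,1) H  (was 1)
#10 (3,0) H  (was 0)
#11 (2,11) E
#12 (1,13) C  (was 3)

STATE = b0:1 b1:13 b2:11 b3:0 b4:- b5:2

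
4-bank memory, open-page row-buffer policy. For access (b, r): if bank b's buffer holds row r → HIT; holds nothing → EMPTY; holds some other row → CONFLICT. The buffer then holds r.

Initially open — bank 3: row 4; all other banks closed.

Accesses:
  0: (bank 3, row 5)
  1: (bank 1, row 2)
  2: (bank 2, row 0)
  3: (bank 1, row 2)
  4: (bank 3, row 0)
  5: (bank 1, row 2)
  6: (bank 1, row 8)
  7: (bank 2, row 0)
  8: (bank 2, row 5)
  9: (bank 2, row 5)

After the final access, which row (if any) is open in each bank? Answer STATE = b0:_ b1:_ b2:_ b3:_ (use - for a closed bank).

STATE = b0:- b1:8 b2:5 b3:0

  [0] b3 r5: had r4 ⇒ C
  [1] b1 r2: no row ⇒ E
  [2] b2 r0: no row ⇒ E
  [3] b1 r2: had r2 ⇒ H
  [4] b3 r0: had r5 ⇒ C
  [5] b1 r2: had r2 ⇒ H
  [6] b1 r8: had r2 ⇒ C
  [7] b2 r0: had r0 ⇒ H
  [8] b2 r5: had r0 ⇒ C
  [9] b2 r5: had r5 ⇒ H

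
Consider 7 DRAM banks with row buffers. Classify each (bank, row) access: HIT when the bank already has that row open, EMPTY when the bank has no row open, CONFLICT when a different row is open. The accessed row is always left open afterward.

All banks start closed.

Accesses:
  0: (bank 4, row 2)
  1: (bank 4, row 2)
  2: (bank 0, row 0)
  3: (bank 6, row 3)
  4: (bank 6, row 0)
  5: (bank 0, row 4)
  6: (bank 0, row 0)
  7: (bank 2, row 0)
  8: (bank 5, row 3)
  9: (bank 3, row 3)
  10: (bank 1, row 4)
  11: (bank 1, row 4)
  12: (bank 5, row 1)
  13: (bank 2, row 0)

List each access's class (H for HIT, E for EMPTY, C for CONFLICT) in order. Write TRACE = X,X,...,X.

TRACE = E,H,E,E,C,C,C,E,E,E,E,H,C,H

step 0: bank4 None->2 [EMPTY]
step 1: bank4 2->2 [HIT]
step 2: bank0 None->0 [EMPTY]
step 3: bank6 None->3 [EMPTY]
step 4: bank6 3->0 [CONFLICT]
step 5: bank0 0->4 [CONFLICT]
step 6: bank0 4->0 [CONFLICT]
step 7: bank2 None->0 [EMPTY]
step 8: bank5 None->3 [EMPTY]
step 9: bank3 None->3 [EMPTY]
step 10: bank1 None->4 [EMPTY]
step 11: bank1 4->4 [HIT]
step 12: bank5 3->1 [CONFLICT]
step 13: bank2 0->0 [HIT]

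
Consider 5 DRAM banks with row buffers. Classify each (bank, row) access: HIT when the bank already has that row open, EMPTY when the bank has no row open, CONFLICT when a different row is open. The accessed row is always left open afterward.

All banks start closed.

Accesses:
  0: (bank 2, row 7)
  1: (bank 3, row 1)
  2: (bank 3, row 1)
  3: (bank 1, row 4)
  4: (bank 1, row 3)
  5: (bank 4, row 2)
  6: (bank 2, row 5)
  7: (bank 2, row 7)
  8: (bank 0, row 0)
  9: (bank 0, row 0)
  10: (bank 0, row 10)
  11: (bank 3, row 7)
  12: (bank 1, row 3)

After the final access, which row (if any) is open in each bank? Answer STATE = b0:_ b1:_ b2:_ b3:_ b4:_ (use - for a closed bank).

step 0: bank2 None->7 [EMPTY]
step 1: bank3 None->1 [EMPTY]
step 2: bank3 1->1 [HIT]
step 3: bank1 None->4 [EMPTY]
step 4: bank1 4->3 [CONFLICT]
step 5: bank4 None->2 [EMPTY]
step 6: bank2 7->5 [CONFLICT]
step 7: bank2 5->7 [CONFLICT]
step 8: bank0 None->0 [EMPTY]
step 9: bank0 0->0 [HIT]
step 10: bank0 0->10 [CONFLICT]
step 11: bank3 1->7 [CONFLICT]
step 12: bank1 3->3 [HIT]

STATE = b0:10 b1:3 b2:7 b3:7 b4:2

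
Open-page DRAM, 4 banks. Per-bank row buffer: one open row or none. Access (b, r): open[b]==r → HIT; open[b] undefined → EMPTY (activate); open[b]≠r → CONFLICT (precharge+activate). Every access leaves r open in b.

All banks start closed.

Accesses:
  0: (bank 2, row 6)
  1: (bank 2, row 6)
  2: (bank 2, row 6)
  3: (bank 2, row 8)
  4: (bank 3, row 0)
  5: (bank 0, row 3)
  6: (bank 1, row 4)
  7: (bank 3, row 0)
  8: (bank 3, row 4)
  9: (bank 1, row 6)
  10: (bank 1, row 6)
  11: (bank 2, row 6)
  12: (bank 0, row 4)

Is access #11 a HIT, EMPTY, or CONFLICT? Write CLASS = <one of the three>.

CLASS = CONFLICT

step 0: bank2 None->6 [EMPTY]
step 1: bank2 6->6 [HIT]
step 2: bank2 6->6 [HIT]
step 3: bank2 6->8 [CONFLICT]
step 4: bank3 None->0 [EMPTY]
step 5: bank0 None->3 [EMPTY]
step 6: bank1 None->4 [EMPTY]
step 7: bank3 0->0 [HIT]
step 8: bank3 0->4 [CONFLICT]
step 9: bank1 4->6 [CONFLICT]
step 10: bank1 6->6 [HIT]
step 11: bank2 8->6 [CONFLICT]
step 12: bank0 3->4 [CONFLICT]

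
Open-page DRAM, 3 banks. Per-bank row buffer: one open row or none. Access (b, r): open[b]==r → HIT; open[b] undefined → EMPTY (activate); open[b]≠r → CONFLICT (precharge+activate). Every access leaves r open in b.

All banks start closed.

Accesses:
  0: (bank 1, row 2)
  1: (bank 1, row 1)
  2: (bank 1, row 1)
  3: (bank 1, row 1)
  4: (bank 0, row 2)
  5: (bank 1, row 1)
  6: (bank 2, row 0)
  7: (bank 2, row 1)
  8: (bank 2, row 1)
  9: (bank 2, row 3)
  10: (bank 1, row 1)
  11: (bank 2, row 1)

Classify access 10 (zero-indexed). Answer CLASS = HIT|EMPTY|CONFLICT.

CLASS = HIT

  [0] b1 r2: no row ⇒ E
  [1] b1 r1: had r2 ⇒ C
  [2] b1 r1: had r1 ⇒ H
  [3] b1 r1: had r1 ⇒ H
  [4] b0 r2: no row ⇒ E
  [5] b1 r1: had r1 ⇒ H
  [6] b2 r0: no row ⇒ E
  [7] b2 r1: had r0 ⇒ C
  [8] b2 r1: had r1 ⇒ H
  [9] b2 r3: had r1 ⇒ C
  [10] b1 r1: had r1 ⇒ H
  [11] b2 r1: had r3 ⇒ C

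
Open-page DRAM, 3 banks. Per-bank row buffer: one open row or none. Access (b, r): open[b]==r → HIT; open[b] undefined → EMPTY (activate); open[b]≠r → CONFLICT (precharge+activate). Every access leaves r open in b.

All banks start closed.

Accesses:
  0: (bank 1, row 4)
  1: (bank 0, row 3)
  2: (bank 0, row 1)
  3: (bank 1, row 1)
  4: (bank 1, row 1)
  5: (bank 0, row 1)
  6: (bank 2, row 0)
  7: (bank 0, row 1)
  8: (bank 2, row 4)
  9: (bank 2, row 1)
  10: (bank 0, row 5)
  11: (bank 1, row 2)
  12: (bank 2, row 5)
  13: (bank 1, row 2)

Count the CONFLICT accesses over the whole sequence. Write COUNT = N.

COUNT = 7

step 0: bank1 None->4 [EMPTY]
step 1: bank0 None->3 [EMPTY]
step 2: bank0 3->1 [CONFLICT]
step 3: bank1 4->1 [CONFLICT]
step 4: bank1 1->1 [HIT]
step 5: bank0 1->1 [HIT]
step 6: bank2 None->0 [EMPTY]
step 7: bank0 1->1 [HIT]
step 8: bank2 0->4 [CONFLICT]
step 9: bank2 4->1 [CONFLICT]
step 10: bank0 1->5 [CONFLICT]
step 11: bank1 1->2 [CONFLICT]
step 12: bank2 1->5 [CONFLICT]
step 13: bank1 2->2 [HIT]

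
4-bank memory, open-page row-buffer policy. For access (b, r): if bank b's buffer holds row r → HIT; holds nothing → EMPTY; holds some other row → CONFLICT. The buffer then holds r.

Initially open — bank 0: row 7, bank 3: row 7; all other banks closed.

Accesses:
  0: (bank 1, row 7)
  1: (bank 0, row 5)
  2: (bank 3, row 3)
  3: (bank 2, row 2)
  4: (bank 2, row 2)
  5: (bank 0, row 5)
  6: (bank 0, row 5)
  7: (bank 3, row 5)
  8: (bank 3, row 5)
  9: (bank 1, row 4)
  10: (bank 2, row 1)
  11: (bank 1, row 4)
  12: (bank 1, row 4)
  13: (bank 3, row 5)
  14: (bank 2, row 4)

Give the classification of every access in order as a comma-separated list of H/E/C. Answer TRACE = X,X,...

step 0: bank1 None->7 [EMPTY]
step 1: bank0 7->5 [CONFLICT]
step 2: bank3 7->3 [CONFLICT]
step 3: bank2 None->2 [EMPTY]
step 4: bank2 2->2 [HIT]
step 5: bank0 5->5 [HIT]
step 6: bank0 5->5 [HIT]
step 7: bank3 3->5 [CONFLICT]
step 8: bank3 5->5 [HIT]
step 9: bank1 7->4 [CONFLICT]
step 10: bank2 2->1 [CONFLICT]
step 11: bank1 4->4 [HIT]
step 12: bank1 4->4 [HIT]
step 13: bank3 5->5 [HIT]
step 14: bank2 1->4 [CONFLICT]

TRACE = E,C,C,E,H,H,H,C,H,C,C,H,H,H,C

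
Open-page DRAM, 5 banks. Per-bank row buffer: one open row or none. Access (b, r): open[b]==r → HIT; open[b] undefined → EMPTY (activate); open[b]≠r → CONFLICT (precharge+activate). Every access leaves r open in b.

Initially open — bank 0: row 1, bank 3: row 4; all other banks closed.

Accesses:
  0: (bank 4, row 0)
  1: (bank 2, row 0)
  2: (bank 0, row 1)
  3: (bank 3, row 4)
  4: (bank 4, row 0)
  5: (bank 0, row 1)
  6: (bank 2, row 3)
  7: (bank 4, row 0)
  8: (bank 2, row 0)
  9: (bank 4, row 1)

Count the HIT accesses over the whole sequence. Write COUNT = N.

0: bank 4 row 0 — prev None → EMPTY
1: bank 2 row 0 — prev None → EMPTY
2: bank 0 row 1 — prev 1 → HIT
3: bank 3 row 4 — prev 4 → HIT
4: bank 4 row 0 — prev 0 → HIT
5: bank 0 row 1 — prev 1 → HIT
6: bank 2 row 3 — prev 0 → CONFLICT
7: bank 4 row 0 — prev 0 → HIT
8: bank 2 row 0 — prev 3 → CONFLICT
9: bank 4 row 1 — prev 0 → CONFLICT

COUNT = 5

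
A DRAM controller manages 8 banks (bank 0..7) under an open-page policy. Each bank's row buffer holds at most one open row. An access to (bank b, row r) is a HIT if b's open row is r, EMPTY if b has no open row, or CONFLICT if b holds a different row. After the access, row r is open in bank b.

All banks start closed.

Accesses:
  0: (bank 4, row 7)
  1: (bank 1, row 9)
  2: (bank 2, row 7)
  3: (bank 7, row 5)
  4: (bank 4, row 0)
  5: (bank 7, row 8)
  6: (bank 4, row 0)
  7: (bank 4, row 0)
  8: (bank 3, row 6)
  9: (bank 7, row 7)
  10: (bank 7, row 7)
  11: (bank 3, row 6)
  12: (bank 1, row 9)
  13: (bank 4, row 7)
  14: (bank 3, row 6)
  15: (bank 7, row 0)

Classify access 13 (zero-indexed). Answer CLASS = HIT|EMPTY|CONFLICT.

CLASS = CONFLICT

#0 (4,7) E
#1 (1,9) E
#2 (2,7) E
#3 (7,5) E
#4 (4,0) C  (was 7)
#5 (7,8) C  (was 5)
#6 (4,0) H  (was 0)
#7 (4,0) H  (was 0)
#8 (3,6) E
#9 (7,7) C  (was 8)
#10 (7,7) H  (was 7)
#11 (3,6) H  (was 6)
#12 (1,9) H  (was 9)
#13 (4,7) C  (was 0)
#14 (3,6) H  (was 6)
#15 (7,0) C  (was 7)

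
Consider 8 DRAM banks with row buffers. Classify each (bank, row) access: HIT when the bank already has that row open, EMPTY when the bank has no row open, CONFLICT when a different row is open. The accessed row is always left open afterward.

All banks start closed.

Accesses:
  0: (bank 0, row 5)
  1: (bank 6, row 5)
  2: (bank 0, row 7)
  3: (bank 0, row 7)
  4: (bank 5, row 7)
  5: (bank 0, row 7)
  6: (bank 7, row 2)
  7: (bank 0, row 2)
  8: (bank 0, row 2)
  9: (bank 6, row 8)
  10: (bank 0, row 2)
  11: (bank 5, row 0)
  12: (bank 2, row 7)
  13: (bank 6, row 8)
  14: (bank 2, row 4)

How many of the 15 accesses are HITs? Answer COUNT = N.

COUNT = 5

  [0] b0 r5: no row ⇒ E
  [1] b6 r5: no row ⇒ E
  [2] b0 r7: had r5 ⇒ C
  [3] b0 r7: had r7 ⇒ H
  [4] b5 r7: no row ⇒ E
  [5] b0 r7: had r7 ⇒ H
  [6] b7 r2: no row ⇒ E
  [7] b0 r2: had r7 ⇒ C
  [8] b0 r2: had r2 ⇒ H
  [9] b6 r8: had r5 ⇒ C
  [10] b0 r2: had r2 ⇒ H
  [11] b5 r0: had r7 ⇒ C
  [12] b2 r7: no row ⇒ E
  [13] b6 r8: had r8 ⇒ H
  [14] b2 r4: had r7 ⇒ C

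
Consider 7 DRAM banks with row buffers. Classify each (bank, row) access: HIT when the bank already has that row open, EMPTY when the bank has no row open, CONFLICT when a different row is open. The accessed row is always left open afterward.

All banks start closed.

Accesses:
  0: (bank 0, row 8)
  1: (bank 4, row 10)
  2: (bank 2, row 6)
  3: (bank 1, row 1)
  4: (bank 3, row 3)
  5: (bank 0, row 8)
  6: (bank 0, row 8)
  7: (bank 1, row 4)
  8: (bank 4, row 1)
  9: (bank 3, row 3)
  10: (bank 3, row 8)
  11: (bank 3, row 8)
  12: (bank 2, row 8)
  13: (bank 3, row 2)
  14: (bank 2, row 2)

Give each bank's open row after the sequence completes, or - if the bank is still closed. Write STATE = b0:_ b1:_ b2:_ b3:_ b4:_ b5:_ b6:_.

#0 (0,8) E
#1 (4,10) E
#2 (2,6) E
#3 (1,1) E
#4 (3,3) E
#5 (0,8) H  (was 8)
#6 (0,8) H  (was 8)
#7 (1,4) C  (was 1)
#8 (4,1) C  (was 10)
#9 (3,3) H  (was 3)
#10 (3,8) C  (was 3)
#11 (3,8) H  (was 8)
#12 (2,8) C  (was 6)
#13 (3,2) C  (was 8)
#14 (2,2) C  (was 8)

STATE = b0:8 b1:4 b2:2 b3:2 b4:1 b5:- b6:-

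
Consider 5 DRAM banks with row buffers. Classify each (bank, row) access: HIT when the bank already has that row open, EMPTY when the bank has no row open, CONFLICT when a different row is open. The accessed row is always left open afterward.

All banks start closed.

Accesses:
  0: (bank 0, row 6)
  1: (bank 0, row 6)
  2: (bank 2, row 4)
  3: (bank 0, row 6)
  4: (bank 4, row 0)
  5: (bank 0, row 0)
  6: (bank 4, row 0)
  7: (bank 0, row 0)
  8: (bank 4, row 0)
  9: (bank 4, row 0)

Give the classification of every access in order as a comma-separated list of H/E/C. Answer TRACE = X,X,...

0: bank 0 row 6 — prev None → EMPTY
1: bank 0 row 6 — prev 6 → HIT
2: bank 2 row 4 — prev None → EMPTY
3: bank 0 row 6 — prev 6 → HIT
4: bank 4 row 0 — prev None → EMPTY
5: bank 0 row 0 — prev 6 → CONFLICT
6: bank 4 row 0 — prev 0 → HIT
7: bank 0 row 0 — prev 0 → HIT
8: bank 4 row 0 — prev 0 → HIT
9: bank 4 row 0 — prev 0 → HIT

TRACE = E,H,E,H,E,C,H,H,H,H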